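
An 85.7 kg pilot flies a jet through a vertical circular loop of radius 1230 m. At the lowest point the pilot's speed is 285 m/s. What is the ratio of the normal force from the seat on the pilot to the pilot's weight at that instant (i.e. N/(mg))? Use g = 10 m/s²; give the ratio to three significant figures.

At the bottom, N − mg = mv²/r, so N = m(v²/r + g) and N/(mg) = v²/(rg) + 1 = (285)²/(1230 × 10.0) + 1 = 6.604 + 1 = 7.604.

7.60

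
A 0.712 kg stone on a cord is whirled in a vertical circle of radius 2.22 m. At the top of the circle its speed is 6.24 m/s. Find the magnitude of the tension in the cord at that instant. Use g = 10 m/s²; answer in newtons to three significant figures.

5.37 N

At the top, both T and the weight mg point inward (toward the centre), so T + mg = mv²/r.
T = m(v²/r − g) = 0.712 × ((6.24)²/2.22 − 10.0) = 0.712 × (17.54 − 10.0) = 0.712 × 7.539 = 5.368 N.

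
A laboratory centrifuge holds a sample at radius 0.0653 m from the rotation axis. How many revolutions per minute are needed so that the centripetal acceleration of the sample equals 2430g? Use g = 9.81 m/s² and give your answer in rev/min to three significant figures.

Require ω²r = 2430g, so ω = √(2430 × 9.81/0.0653) = 604.2 rad/s.
In rev/min: ω × 60/(2π) = 604.2 × 60/(2π) = 5770 rev/min.

5770 rev/min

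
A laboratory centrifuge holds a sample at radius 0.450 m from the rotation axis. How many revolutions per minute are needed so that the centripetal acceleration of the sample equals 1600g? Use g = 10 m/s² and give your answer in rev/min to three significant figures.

1800 rev/min

Require ω²r = 1600g, so ω = √(1600 × 10.0/0.450) = 188.6 rad/s.
In rev/min: ω × 60/(2π) = 188.6 × 60/(2π) = 1801 rev/min.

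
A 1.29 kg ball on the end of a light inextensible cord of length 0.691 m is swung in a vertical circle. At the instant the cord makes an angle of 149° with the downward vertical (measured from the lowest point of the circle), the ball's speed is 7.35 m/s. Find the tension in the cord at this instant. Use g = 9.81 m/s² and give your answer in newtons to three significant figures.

Take the radial direction toward the centre of the circle as positive. The component of the weight along the string toward the centre is −mg cos φ (φ measured from the bottom), so Newton's second law along the string gives T − mg cos φ = m v²/r.
cos 149° = -0.8572, so T = m(v²/r + g cos φ) = 1.29 × ((7.35)²/0.691 + 9.81 × -0.8572) = 1.29 × (78.18 + (-8.409)) = 1.29 × 69.77 = 90.01 N.

90.0 N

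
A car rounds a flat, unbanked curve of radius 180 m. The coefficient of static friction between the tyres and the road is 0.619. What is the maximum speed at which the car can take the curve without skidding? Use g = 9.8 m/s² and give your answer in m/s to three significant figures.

The only inward force on a level bend is static friction, so at the limit f_s = μ_s N = μ_s m g = m v²/r.
Mass cancels: v_max = √(μ_s g r) = √(0.619 × 9.8 × 180) = √1092 = 33.04 m/s.

33.0 m/s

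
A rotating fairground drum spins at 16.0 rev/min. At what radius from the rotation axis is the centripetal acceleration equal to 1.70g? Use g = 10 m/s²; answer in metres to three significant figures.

ω = 16.0 rev/min × 2π/60 = 1.676 rad/s.
a_c = ω²r = 1.70g ⇒ r = 1.70 × 10.0 / (1.676)² = 17.00/2.807 = 6.056 m.

6.06 m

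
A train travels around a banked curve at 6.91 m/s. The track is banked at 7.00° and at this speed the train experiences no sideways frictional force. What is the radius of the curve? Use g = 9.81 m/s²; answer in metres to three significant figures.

39.6 m

Frictionless banking: tanθ = v²/(rg), so r = v²/(g tanθ).
r = (6.91)²/(9.81 × tan 7.00°) = 47.75/(9.81 × 0.1228) = 47.75/1.205 = 39.64 m.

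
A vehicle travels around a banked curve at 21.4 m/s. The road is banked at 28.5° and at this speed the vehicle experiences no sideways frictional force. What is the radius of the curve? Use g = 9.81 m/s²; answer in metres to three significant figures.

Frictionless banking: tanθ = v²/(rg), so r = v²/(g tanθ).
r = (21.4)²/(9.81 × tan 28.5°) = 458.0/(9.81 × 0.5430) = 458.0/5.326 = 85.98 m.

86.0 m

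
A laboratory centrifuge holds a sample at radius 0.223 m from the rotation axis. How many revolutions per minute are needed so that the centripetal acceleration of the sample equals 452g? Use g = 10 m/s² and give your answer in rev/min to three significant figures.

1360 rev/min

Require ω²r = 452g, so ω = √(452 × 10.0/0.223) = 142.4 rad/s.
In rev/min: ω × 60/(2π) = 142.4 × 60/(2π) = 1360 rev/min.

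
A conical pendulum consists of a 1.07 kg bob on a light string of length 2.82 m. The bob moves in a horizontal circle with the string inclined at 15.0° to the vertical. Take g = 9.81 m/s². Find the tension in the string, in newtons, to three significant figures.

10.9 N

Vertically the bob has no acceleration, so T cosθ = mg.
T = mg/cosθ = 1.07 × 9.81 / cos 15.0° = 10.50/0.9659 = 10.87 N.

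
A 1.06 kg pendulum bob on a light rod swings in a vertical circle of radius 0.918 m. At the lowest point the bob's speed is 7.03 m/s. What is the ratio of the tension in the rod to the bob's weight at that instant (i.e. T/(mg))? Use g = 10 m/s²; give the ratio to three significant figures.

At the bottom, T − mg = mv²/r, so T = m(v²/r + g) and T/(mg) = v²/(rg) + 1 = (7.03)²/(0.918 × 10.0) + 1 = 5.384 + 1 = 6.384.

6.38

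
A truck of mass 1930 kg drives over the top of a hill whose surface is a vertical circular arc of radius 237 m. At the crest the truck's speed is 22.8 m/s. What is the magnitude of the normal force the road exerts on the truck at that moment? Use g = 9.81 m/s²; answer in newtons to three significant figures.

14700 N

At the crest the centripetal acceleration points downward (toward the centre of the arc), so mg − N = mv²/r.
N = m(g − v²/r) = 1930 × (9.81 − (22.8)²/237) = 1930 × (9.81 − 2.193) = 1930 × 7.617 = 14700 N.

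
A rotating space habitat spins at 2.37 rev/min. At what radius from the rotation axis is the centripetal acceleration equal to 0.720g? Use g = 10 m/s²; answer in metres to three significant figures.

ω = 2.37 rev/min × 2π/60 = 0.2482 rad/s.
a_c = ω²r = 0.720g ⇒ r = 0.720 × 10.0 / (0.2482)² = 7.200/0.06160 = 116.9 m.

117 m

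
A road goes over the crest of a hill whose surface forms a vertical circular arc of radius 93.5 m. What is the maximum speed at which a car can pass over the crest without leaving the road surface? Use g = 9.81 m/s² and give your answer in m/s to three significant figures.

At the crest the centre of the circle is below the car, so the net downward (centripetal) force is mg − N = mv²/r.
The car leaves the road when N → 0, giving v_max = √(g r) = √(9.81 × 93.5) = 30.29 m/s.

30.3 m/s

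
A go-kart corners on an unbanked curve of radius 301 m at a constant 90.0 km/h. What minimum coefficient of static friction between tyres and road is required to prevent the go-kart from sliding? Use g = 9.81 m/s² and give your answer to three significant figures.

v = 90.0/3.6 = 25.00 m/s.
Friction provides the centripetal force: μ_s m g = m v²/r, so μ_s = v²/(g r) = (25.00)²/(9.81 × 301) = 625.0/2953 = 0.2117.

0.212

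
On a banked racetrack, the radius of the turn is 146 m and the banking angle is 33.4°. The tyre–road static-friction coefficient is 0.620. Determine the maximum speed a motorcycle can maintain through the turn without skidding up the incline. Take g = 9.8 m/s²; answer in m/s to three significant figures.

At the maximum speed, friction acts down the slope at its limiting value f = μN. Radially (horizontal, toward centre): N sinθ + μN cosθ = mv²/r. Vertically: N cosθ − μN sinθ = mg.
Dividing: v² = r g (sinθ + μcosθ)/(cosθ − μsinθ).
sinθ + μcosθ = 0.5505 + 0.620×0.8348 = 1.068; cosθ − μsinθ = 0.8348 − 0.620×0.5505 = 0.4935.
v² = 146 × 9.8 × 1.068/0.4935 = 3096 m²/s², so v = 55.65 m/s.

55.6 m/s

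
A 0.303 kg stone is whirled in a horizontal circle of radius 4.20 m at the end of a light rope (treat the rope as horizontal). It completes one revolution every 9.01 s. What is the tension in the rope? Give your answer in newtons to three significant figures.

0.619 N

v = 2πr/T = 2π × 4.20/9.01 = 2.929 m/s.
The tension is the only horizontal force, so it supplies the full centripetal force: T = m v²/r = 0.303 × (2.929)²/4.20 = 0.303 × 8.578/4.20 = 0.6189 N.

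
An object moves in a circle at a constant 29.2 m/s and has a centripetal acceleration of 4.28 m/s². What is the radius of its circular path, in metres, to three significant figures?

a_c = v²/r ⇒ r = v²/a_c = (29.2)²/4.28 = 852.6/4.28 = 199.2 m.

199 m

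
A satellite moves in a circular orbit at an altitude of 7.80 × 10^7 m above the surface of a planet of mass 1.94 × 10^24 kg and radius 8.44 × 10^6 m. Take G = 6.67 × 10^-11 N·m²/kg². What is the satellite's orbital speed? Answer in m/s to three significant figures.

Orbital radius r = R + h = 8.44 × 10^6 + 7.80 × 10^7 = 8.644 × 10^7 m.
Gravity supplies the centripetal force: G M m / r² = m v² / r, so v = √(GM/r).
v = √(6.67 × 10^-11 × 1.94 × 10^24 / 8.644 × 10^7) = √(1.497 × 10^6) = 1224 m/s.

1220 m/s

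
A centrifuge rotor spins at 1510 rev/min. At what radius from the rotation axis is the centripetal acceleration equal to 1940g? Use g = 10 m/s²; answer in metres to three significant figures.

0.776 m

ω = 1510 rev/min × 2π/60 = 158.1 rad/s.
a_c = ω²r = 1940g ⇒ r = 1940 × 10.0 / (158.1)² = 19400/25000 = 0.7759 m.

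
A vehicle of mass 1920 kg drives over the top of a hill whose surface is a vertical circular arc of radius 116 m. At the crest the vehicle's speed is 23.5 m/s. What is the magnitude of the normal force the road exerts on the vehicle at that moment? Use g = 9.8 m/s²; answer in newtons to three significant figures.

9680 N

At the crest the centripetal acceleration points downward (toward the centre of the arc), so mg − N = mv²/r.
N = m(g − v²/r) = 1920 × (9.8 − (23.5)²/116) = 1920 × (9.8 − 4.761) = 1920 × 5.039 = 9675 N.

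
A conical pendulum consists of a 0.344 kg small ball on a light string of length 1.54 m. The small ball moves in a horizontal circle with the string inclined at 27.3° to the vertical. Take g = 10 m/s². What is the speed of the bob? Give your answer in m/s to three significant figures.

1.91 m/s

The radius of the circle is r = L sinθ = 1.54 × sin 27.3° = 0.7063 m.
Horizontally T sinθ = mv²/r and vertically T cosθ = mg, so tanθ = v²/(rg).
v = √(r g tanθ) = √(0.7063 × 10.0 × 0.5161) = √3.646 = 1.909 m/s.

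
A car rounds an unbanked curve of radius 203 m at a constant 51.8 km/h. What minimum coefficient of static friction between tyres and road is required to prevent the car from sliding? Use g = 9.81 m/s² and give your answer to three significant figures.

0.104

v = 51.8/3.6 = 14.39 m/s.
Friction provides the centripetal force: μ_s m g = m v²/r, so μ_s = v²/(g r) = (14.39)²/(9.81 × 203) = 207.0/1991 = 0.1040.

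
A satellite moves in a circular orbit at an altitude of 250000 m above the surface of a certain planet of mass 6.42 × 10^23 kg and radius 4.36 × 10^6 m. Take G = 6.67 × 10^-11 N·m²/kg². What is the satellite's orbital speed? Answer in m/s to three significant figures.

3050 m/s

Orbital radius r = R + h = 4.36 × 10^6 + 250000 = 4.610 × 10^6 m.
Gravity supplies the centripetal force: G M m / r² = m v² / r, so v = √(GM/r).
v = √(6.67 × 10^-11 × 6.42 × 10^23 / 4.610 × 10^6) = √(9.289 × 10^6) = 3048 m/s.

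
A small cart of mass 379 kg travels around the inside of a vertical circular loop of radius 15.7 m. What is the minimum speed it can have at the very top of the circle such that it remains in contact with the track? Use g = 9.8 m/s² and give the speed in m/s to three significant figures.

At the top, both weight mg and N point toward the centre: N + mg = mv²/r.
At minimum speed N → 0, so mg = mv_min²/r ⇒ v_min = √(g r) = √(9.8 × 15.7) = 12.40 m/s.

12.4 m/s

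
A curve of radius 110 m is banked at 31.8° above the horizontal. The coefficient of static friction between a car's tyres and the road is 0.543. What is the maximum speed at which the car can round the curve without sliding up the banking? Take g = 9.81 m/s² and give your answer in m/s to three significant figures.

At the maximum speed, friction acts down the slope at its limiting value f = μN. Radially (horizontal, toward centre): N sinθ + μN cosθ = mv²/r. Vertically: N cosθ − μN sinθ = mg.
Dividing: v² = r g (sinθ + μcosθ)/(cosθ − μsinθ).
sinθ + μcosθ = 0.5270 + 0.543×0.8499 = 0.9884; cosθ − μsinθ = 0.8499 − 0.543×0.5270 = 0.5638.
v² = 110 × 9.81 × 0.9884/0.5638 = 1892 m²/s², so v = 43.50 m/s.

43.5 m/s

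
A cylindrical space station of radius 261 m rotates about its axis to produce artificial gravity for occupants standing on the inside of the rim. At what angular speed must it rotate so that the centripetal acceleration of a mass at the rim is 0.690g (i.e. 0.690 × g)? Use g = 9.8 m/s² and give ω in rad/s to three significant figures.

0.161 rad/s

Centripetal acceleration a_c = ω²r. Setting ω²r = 0.690g:
ω = √(0.690g / r) = √(0.690 × 9.8 / 261) = √0.02591 = 0.1610 rad/s.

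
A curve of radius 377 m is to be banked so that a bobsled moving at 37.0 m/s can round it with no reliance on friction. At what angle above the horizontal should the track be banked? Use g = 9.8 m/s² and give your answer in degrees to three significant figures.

For a frictionless banked turn: horizontally N sinθ = mv²/r and vertically N cosθ = mg.
Dividing: tanθ = v²/(r g) = (37.0)²/(377 × 9.8) = 1369/3695 = 0.3705.
θ = arctan(0.3705) = 20.33°.

20.3°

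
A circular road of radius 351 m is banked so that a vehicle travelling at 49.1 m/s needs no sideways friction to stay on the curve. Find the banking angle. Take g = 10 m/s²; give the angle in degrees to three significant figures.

For a frictionless banked turn: horizontally N sinθ = mv²/r and vertically N cosθ = mg.
Dividing: tanθ = v²/(r g) = (49.1)²/(351 × 10.0) = 2411/3510 = 0.6868.
θ = arctan(0.6868) = 34.48°.

34.5°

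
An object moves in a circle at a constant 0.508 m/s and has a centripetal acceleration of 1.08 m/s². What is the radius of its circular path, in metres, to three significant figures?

0.239 m

a_c = v²/r ⇒ r = v²/a_c = (0.508)²/1.08 = 0.2581/1.08 = 0.2389 m.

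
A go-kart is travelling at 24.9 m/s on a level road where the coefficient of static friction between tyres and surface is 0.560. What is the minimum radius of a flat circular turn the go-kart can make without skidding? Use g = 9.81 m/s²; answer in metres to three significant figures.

113 m

At the limit, μ_s m g = m v²/r, so r_min = v²/(μ_s g) = (24.9)²/(0.560 × 9.81) = 620.0/5.494 = 112.9 m.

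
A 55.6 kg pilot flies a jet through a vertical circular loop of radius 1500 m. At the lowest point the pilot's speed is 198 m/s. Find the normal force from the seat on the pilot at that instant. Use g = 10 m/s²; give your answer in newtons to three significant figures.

2010 N

At the lowest point, N points up (toward the centre) and the weight mg points down (away from the centre), so the net inward force is N − mg = mv²/r.
N = m(v²/r + g) = 55.6 × ((198)²/1500 + 10.0) = 55.6 × (26.14 + 10.0) = 55.6 × 36.14 = 2009 N.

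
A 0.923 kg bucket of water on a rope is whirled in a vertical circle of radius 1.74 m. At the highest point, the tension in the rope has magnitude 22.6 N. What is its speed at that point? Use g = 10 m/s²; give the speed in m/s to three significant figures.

7.75 m/s

At the top, T + mg = mv²/r, so v = √(r(T/m + g)) = √(1.74 × (22.6/0.923 + 10.0)) = √(1.74 × 34.49) = √60.00 = 7.746 m/s.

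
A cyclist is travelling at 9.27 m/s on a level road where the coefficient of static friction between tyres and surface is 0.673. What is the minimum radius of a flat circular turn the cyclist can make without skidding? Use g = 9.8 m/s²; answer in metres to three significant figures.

At the limit, μ_s m g = m v²/r, so r_min = v²/(μ_s g) = (9.27)²/(0.673 × 9.8) = 85.93/6.595 = 13.03 m.

13.0 m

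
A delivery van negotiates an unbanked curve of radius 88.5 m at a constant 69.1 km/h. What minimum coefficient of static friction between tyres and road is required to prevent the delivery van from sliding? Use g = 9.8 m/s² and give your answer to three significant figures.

v = 69.1/3.6 = 19.19 m/s.
Friction provides the centripetal force: μ_s m g = m v²/r, so μ_s = v²/(g r) = (19.19)²/(9.8 × 88.5) = 368.4/867.3 = 0.4248.

0.425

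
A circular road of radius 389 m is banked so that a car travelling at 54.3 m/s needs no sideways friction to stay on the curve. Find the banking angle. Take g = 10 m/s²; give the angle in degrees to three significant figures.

37.2°

With no friction, the horizontal component of the normal force provides the centripetal force: N sinθ = mv²/r, while N cosθ = mg vertically.
Dividing: tanθ = v²/(r g) = (54.3)²/(389 × 10.0) = 2948/3890 = 0.7580.
θ = arctan(0.7580) = 37.16°.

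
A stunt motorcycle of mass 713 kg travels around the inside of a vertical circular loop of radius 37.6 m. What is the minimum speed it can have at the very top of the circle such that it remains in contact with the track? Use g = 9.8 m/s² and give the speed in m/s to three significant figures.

At the top, both weight mg and N point toward the centre: N + mg = mv²/r.
At minimum speed N → 0, so mg = mv_min²/r ⇒ v_min = √(g r) = √(9.8 × 37.6) = 19.20 m/s.

19.2 m/s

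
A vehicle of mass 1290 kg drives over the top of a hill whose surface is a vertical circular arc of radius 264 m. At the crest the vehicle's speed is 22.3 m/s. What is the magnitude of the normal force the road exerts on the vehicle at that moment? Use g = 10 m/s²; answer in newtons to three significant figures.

At the crest the centripetal acceleration points downward (toward the centre of the arc), so mg − N = mv²/r.
N = m(g − v²/r) = 1290 × (10.0 − (22.3)²/264) = 1290 × (10.0 − 1.884) = 1290 × 8.116 = 10470 N.

10500 N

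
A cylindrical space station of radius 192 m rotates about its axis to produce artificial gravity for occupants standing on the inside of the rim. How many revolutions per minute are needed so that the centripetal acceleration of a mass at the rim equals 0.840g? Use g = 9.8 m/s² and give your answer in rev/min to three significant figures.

1.98 rev/min

Require ω²r = 0.840g, so ω = √(0.840 × 9.8/192) = 0.2071 rad/s.
In rev/min: ω × 60/(2π) = 0.2071 × 60/(2π) = 1.977 rev/min.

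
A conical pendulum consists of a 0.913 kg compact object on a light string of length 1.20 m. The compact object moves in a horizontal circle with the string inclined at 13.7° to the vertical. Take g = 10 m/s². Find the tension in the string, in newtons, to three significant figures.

Vertically the bob has no acceleration, so T cosθ = mg.
T = mg/cosθ = 0.913 × 10.0 / cos 13.7° = 9.130/0.9715 = 9.397 N.

9.40 N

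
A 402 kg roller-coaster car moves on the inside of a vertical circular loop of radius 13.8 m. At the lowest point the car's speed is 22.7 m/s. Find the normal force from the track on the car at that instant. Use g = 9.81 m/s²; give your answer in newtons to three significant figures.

At the lowest point, N points up (toward the centre) and the weight mg points down (away from the centre), so the net inward force is N − mg = mv²/r.
N = m(v²/r + g) = 402 × ((22.7)²/13.8 + 9.81) = 402 × (37.34 + 9.81) = 402 × 47.15 = 18950 N.

19000 N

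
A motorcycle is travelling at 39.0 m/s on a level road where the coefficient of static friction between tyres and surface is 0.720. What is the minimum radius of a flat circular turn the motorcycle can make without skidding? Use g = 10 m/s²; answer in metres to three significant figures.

211 m

At the limit, μ_s m g = m v²/r, so r_min = v²/(μ_s g) = (39.0)²/(0.720 × 10.0) = 1521/7.200 = 211.3 m.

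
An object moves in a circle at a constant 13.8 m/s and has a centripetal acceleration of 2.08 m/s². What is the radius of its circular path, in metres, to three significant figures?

91.6 m

a_c = v²/r ⇒ r = v²/a_c = (13.8)²/2.08 = 190.4/2.08 = 91.56 m.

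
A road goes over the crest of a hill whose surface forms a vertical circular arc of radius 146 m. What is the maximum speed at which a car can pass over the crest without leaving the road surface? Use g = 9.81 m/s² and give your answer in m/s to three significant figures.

37.8 m/s

At the crest the centre of the circle is below the car, so the net downward (centripetal) force is mg − N = mv²/r.
The car leaves the road when N → 0, giving v_max = √(g r) = √(9.81 × 146) = 37.85 m/s.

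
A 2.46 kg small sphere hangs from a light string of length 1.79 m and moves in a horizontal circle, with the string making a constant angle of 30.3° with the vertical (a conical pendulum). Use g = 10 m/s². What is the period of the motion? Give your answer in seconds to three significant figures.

r = L sinθ = 0.9031 m. From T sinθ = mω²r and T cosθ = mg: tanθ = ω²r/g, so ω² = g tanθ / r = g/(L cosθ).
ω = √(g/(L cosθ)) = √(10.0/(1.79 × 0.8634)) = √6.470 = 2.544 rad/s.
Period = 2π/ω = 2.470 s.

2.47 s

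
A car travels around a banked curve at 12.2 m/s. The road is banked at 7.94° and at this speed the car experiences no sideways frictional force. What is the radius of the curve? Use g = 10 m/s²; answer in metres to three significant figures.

Frictionless banking: tanθ = v²/(rg), so r = v²/(g tanθ).
r = (12.2)²/(10.0 × tan 7.94°) = 148.8/(10.0 × 0.1395) = 148.8/1.395 = 106.7 m.

107 m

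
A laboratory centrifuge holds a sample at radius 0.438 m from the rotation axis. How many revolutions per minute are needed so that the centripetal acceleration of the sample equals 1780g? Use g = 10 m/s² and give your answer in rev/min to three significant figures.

1930 rev/min

Require ω²r = 1780g, so ω = √(1780 × 10.0/0.438) = 201.6 rad/s.
In rev/min: ω × 60/(2π) = 201.6 × 60/(2π) = 1925 rev/min.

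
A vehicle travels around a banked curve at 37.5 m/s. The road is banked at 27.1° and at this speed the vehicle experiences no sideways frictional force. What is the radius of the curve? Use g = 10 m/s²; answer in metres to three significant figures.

275 m

Frictionless banking: tanθ = v²/(rg), so r = v²/(g tanθ).
r = (37.5)²/(10.0 × tan 27.1°) = 1406/(10.0 × 0.5117) = 1406/5.117 = 274.8 m.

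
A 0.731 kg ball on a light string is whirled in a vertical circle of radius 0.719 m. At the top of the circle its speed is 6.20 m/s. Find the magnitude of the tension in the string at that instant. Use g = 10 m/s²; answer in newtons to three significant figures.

31.8 N

At the top, both T and the weight mg point inward (toward the centre), so T + mg = mv²/r.
T = m(v²/r − g) = 0.731 × ((6.20)²/0.719 − 10.0) = 0.731 × (53.46 − 10.0) = 0.731 × 43.46 = 31.77 N.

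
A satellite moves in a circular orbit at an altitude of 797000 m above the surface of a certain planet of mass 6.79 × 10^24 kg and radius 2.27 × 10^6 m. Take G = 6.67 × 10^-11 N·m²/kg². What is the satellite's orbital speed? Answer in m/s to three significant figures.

Orbital radius r = R + h = 2.27 × 10^6 + 797000 = 3.067 × 10^6 m.
Gravity supplies the centripetal force: G M m / r² = m v² / r, so v = √(GM/r).
v = √(6.67 × 10^-11 × 6.79 × 10^24 / 3.067 × 10^6) = √(1.477 × 10^8) = 12150 m/s.

12200 m/s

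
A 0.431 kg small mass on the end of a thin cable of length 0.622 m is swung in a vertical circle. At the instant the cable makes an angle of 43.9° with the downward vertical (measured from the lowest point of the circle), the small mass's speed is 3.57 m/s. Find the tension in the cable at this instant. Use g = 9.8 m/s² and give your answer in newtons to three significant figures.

Take the radial direction toward the centre of the circle as positive. The component of the weight along the string toward the centre is −mg cos φ (φ measured from the bottom), so Newton's second law along the string gives T − mg cos φ = m v²/r.
cos 43.9° = 0.7206, so T = m(v²/r + g cos φ) = 0.431 × ((3.57)²/0.622 + 9.8 × 0.7206) = 0.431 × (20.49 + (7.061)) = 0.431 × 27.55 = 11.87 N.

11.9 N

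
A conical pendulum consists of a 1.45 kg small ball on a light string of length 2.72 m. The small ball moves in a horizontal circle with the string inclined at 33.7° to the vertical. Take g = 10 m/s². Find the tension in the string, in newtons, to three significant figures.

17.4 N

Vertically the bob has no acceleration, so T cosθ = mg.
T = mg/cosθ = 1.45 × 10.0 / cos 33.7° = 14.50/0.8320 = 17.43 N.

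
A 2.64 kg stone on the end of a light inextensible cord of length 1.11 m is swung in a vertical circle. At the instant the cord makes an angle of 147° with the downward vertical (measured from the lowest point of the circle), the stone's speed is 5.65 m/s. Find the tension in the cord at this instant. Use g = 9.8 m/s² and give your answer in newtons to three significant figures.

54.2 N

Take the radial direction toward the centre of the circle as positive. The component of the weight along the string toward the centre is −mg cos φ (φ measured from the bottom), so Newton's second law along the string gives T − mg cos φ = m v²/r.
cos 147° = -0.8387, so T = m(v²/r + g cos φ) = 2.64 × ((5.65)²/1.11 + 9.8 × -0.8387) = 2.64 × (28.76 + (-8.219)) = 2.64 × 20.54 = 54.23 N.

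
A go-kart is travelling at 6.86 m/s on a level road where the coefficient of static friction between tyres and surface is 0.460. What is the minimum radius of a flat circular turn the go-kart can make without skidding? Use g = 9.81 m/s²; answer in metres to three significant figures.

At the limit, μ_s m g = m v²/r, so r_min = v²/(μ_s g) = (6.86)²/(0.460 × 9.81) = 47.06/4.513 = 10.43 m.

10.4 m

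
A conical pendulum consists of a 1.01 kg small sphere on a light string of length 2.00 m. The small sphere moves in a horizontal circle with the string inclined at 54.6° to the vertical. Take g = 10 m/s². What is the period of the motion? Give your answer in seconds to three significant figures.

r = L sinθ = 1.630 m. From T sinθ = mω²r and T cosθ = mg: tanθ = ω²r/g, so ω² = g tanθ / r = g/(L cosθ).
ω = √(g/(L cosθ)) = √(10.0/(2.00 × 0.5793)) = √8.631 = 2.938 rad/s.
Period = 2π/ω = 2.139 s.

2.14 s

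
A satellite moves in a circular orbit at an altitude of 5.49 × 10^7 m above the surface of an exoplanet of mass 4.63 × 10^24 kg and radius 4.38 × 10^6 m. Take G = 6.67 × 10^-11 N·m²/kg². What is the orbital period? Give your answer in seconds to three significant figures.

163000 s

r = R + h = 4.38 × 10^6 + 5.49 × 10^7 = 5.928 × 10^7 m. Gravity provides the centripetal force: G M m / r² = m v² / r ⇒ v = √(GM/r) = 2282 m/s.
T = 2πr/v = 2π × 5.928 × 10^7 / 2282 = 163200 s.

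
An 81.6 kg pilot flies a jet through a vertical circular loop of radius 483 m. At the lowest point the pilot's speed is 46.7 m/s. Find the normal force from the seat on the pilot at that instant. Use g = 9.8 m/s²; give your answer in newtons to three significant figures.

1170 N

At the lowest point, N points up (toward the centre) and the weight mg points down (away from the centre), so the net inward force is N − mg = mv²/r.
N = m(v²/r + g) = 81.6 × ((46.7)²/483 + 9.8) = 81.6 × (4.515 + 9.8) = 81.6 × 14.32 = 1168 N.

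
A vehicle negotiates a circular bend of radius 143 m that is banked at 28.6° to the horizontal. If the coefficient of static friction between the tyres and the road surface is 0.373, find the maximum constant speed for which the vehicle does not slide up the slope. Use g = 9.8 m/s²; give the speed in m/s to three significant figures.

40.2 m/s

At the maximum speed, friction acts down the slope at its limiting value f = μN. Radially (horizontal, toward centre): N sinθ + μN cosθ = mv²/r. Vertically: N cosθ − μN sinθ = mg.
Dividing: v² = r g (sinθ + μcosθ)/(cosθ − μsinθ).
sinθ + μcosθ = 0.4787 + 0.373×0.8780 = 0.8062; cosθ − μsinθ = 0.8780 − 0.373×0.4787 = 0.6994.
v² = 143 × 9.8 × 0.8062/0.6994 = 1615 m²/s², so v = 40.19 m/s.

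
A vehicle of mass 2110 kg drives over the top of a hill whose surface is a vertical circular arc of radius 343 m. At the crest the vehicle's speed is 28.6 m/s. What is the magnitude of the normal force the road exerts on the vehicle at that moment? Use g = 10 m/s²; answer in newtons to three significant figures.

At the crest the centripetal acceleration points downward (toward the centre of the arc), so mg − N = mv²/r.
N = m(g − v²/r) = 2110 × (10.0 − (28.6)²/343) = 2110 × (10.0 − 2.385) = 2110 × 7.615 = 16070 N.

16100 N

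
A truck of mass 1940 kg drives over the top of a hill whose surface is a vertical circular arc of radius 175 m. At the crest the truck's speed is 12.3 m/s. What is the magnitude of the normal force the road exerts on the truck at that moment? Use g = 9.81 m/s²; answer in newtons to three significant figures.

At the crest the centripetal acceleration points downward (toward the centre of the arc), so mg − N = mv²/r.
N = m(g − v²/r) = 1940 × (9.81 − (12.3)²/175) = 1940 × (9.81 − 0.8645) = 1940 × 8.945 = 17350 N.

17400 N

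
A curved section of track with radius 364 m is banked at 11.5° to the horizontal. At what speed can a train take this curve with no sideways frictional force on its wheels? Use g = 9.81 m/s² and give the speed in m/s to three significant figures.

On a frictionless banked curve, N sinθ = mv²/r and N cosθ = mg, so tanθ = v²/(rg).
v = √(r g tanθ) = √(364 × 9.81 × tan 11.5°) = √(364 × 9.81 × 0.2035) = √726.5 = 26.95 m/s.

27.0 m/s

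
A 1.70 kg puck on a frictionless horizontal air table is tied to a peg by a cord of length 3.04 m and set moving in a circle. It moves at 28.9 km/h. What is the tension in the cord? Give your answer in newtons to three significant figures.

v = 28.9 km/h = 28.9/3.6 = 8.028 m/s.
The tension is the only horizontal force, so it supplies the full centripetal force: T = m v²/r = 1.70 × (8.028)²/3.04 = 1.70 × 64.45/3.04 = 36.04 N.

36.0 N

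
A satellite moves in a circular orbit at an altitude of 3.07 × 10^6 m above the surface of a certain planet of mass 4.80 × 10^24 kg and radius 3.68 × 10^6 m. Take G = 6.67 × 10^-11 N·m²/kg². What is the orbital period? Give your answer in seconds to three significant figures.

6160 s

r = R + h = 3.68 × 10^6 + 3.07 × 10^6 = 6.750 × 10^6 m. Gravity provides the centripetal force: G M m / r² = m v² / r ⇒ v = √(GM/r) = 6887 m/s.
T = 2πr/v = 2π × 6.750 × 10^6 / 6887 = 6158 s.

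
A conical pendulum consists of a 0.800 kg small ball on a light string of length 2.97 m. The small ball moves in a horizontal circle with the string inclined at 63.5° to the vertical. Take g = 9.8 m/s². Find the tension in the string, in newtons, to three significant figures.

17.6 N

Vertically the bob has no acceleration, so T cosθ = mg.
T = mg/cosθ = 0.800 × 9.8 / cos 63.5° = 7.840/0.4462 = 17.57 N.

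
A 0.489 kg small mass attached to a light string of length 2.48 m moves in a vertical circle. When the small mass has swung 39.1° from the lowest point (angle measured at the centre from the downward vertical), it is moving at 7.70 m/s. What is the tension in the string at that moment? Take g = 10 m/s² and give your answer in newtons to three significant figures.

Take the radial direction toward the centre of the circle as positive. The component of the weight along the string toward the centre is −mg cos φ (φ measured from the bottom), so Newton's second law along the string gives T − mg cos φ = m v²/r.
cos 39.1° = 0.7760, so T = m(v²/r + g cos φ) = 0.489 × ((7.70)²/2.48 + 10.0 × 0.7760) = 0.489 × (23.91 + (7.760)) = 0.489 × 31.67 = 15.49 N.

15.5 N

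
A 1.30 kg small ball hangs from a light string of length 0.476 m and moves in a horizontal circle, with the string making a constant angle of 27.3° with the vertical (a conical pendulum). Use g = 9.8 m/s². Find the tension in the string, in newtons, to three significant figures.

14.3 N

Vertically the bob has no acceleration, so T cosθ = mg.
T = mg/cosθ = 1.30 × 9.8 / cos 27.3° = 12.74/0.8886 = 14.34 N.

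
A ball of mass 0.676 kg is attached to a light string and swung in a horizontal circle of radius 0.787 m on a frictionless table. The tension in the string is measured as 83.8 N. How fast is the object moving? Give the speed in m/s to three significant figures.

T = m v²/r ⇒ v = √(T r / m) = √(83.8 × 0.787 / 0.676) = √97.56 = 9.877 m/s.

9.88 m/s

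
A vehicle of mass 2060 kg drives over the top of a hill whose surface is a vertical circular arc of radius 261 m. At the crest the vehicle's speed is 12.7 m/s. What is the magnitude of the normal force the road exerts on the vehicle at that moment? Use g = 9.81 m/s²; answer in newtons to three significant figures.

18900 N

At the crest the centripetal acceleration points downward (toward the centre of the arc), so mg − N = mv²/r.
N = m(g − v²/r) = 2060 × (9.81 − (12.7)²/261) = 2060 × (9.81 − 0.6180) = 2060 × 9.192 = 18940 N.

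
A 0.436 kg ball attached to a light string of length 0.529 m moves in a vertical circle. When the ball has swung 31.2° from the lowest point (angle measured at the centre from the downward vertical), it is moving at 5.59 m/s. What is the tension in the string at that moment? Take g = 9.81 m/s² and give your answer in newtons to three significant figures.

29.4 N

Take the radial direction toward the centre of the circle as positive. The component of the weight along the string toward the centre is −mg cos φ (φ measured from the bottom), so Newton's second law along the string gives T − mg cos φ = m v²/r.
cos 31.2° = 0.8554, so T = m(v²/r + g cos φ) = 0.436 × ((5.59)²/0.529 + 9.81 × 0.8554) = 0.436 × (59.07 + (8.391)) = 0.436 × 67.46 = 29.41 N.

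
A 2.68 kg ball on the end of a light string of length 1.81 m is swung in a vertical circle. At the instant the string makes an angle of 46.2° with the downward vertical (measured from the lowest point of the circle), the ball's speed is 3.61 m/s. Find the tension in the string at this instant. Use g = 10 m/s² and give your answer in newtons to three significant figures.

Take the radial direction toward the centre of the circle as positive. The component of the weight along the string toward the centre is −mg cos φ (φ measured from the bottom), so Newton's second law along the string gives T − mg cos φ = m v²/r.
cos 46.2° = 0.6921, so T = m(v²/r + g cos φ) = 2.68 × ((3.61)²/1.81 + 10.0 × 0.6921) = 2.68 × (7.200 + (6.921)) = 2.68 × 14.12 = 37.85 N.

37.8 N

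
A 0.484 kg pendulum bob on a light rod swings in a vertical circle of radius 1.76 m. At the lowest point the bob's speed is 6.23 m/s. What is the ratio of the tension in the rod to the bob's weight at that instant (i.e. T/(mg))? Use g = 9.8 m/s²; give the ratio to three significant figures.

3.25

At the bottom, T − mg = mv²/r, so T = m(v²/r + g) and T/(mg) = v²/(rg) + 1 = (6.23)²/(1.76 × 9.8) + 1 = 2.250 + 1 = 3.250.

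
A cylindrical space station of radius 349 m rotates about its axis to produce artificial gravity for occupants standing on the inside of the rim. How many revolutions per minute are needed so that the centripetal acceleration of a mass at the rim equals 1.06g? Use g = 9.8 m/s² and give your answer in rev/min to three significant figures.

1.65 rev/min

Require ω²r = 1.06g, so ω = √(1.06 × 9.8/349) = 0.1725 rad/s.
In rev/min: ω × 60/(2π) = 0.1725 × 60/(2π) = 1.647 rev/min.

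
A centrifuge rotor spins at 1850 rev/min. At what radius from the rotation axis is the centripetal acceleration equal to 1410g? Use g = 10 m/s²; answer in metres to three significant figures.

ω = 1850 rev/min × 2π/60 = 193.7 rad/s.
a_c = ω²r = 1410g ⇒ r = 1410 × 10.0 / (193.7)² = 14100/37530 = 0.3757 m.

0.376 m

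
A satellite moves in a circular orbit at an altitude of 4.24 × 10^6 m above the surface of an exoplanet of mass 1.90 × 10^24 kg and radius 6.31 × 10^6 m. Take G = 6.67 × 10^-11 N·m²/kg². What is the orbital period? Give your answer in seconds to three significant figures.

19100 s

r = R + h = 6.31 × 10^6 + 4.24 × 10^6 = 1.055 × 10^7 m. Gravity provides the centripetal force: G M m / r² = m v² / r ⇒ v = √(GM/r) = 3466 m/s.
T = 2πr/v = 2π × 1.055 × 10^7 / 3466 = 19130 s.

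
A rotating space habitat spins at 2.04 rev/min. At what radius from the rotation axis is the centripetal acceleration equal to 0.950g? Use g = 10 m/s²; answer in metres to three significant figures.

ω = 2.04 rev/min × 2π/60 = 0.2136 rad/s.
a_c = ω²r = 0.950g ⇒ r = 0.950 × 10.0 / (0.2136)² = 9.500/0.04564 = 208.2 m.

208 m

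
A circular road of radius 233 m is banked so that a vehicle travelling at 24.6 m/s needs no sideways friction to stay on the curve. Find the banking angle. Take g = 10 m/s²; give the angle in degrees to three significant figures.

14.6°

With no friction, the horizontal component of the normal force provides the centripetal force: N sinθ = mv²/r, while N cosθ = mg vertically.
Dividing: tanθ = v²/(r g) = (24.6)²/(233 × 10.0) = 605.2/2330 = 0.2597.
θ = arctan(0.2597) = 14.56°.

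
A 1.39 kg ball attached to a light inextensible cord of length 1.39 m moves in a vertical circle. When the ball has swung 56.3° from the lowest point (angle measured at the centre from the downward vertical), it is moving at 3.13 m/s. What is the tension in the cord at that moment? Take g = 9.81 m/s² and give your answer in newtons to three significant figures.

17.4 N

Take the radial direction toward the centre of the circle as positive. The component of the weight along the string toward the centre is −mg cos φ (φ measured from the bottom), so Newton's second law along the string gives T − mg cos φ = m v²/r.
cos 56.3° = 0.5548, so T = m(v²/r + g cos φ) = 1.39 × ((3.13)²/1.39 + 9.81 × 0.5548) = 1.39 × (7.048 + (5.443)) = 1.39 × 12.49 = 17.36 N.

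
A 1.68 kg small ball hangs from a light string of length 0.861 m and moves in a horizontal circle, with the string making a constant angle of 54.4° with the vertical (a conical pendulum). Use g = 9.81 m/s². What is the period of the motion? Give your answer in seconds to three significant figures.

1.42 s

r = L sinθ = 0.7001 m. From T sinθ = mω²r and T cosθ = mg: tanθ = ω²r/g, so ω² = g tanθ / r = g/(L cosθ).
ω = √(g/(L cosθ)) = √(9.81/(0.861 × 0.5821)) = √19.57 = 4.424 rad/s.
Period = 2π/ω = 1.420 s.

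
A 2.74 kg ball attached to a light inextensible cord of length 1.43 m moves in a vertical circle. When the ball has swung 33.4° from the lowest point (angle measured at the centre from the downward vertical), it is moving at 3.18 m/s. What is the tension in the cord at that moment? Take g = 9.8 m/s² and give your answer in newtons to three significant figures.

41.8 N

Take the radial direction toward the centre of the circle as positive. The component of the weight along the string toward the centre is −mg cos φ (φ measured from the bottom), so Newton's second law along the string gives T − mg cos φ = m v²/r.
cos 33.4° = 0.8348, so T = m(v²/r + g cos φ) = 2.74 × ((3.18)²/1.43 + 9.8 × 0.8348) = 2.74 × (7.072 + (8.182)) = 2.74 × 15.25 = 41.79 N.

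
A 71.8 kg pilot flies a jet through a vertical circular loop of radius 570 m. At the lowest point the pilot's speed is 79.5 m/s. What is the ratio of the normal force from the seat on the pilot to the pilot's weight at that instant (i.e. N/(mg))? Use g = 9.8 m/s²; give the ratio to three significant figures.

2.13

At the bottom, N − mg = mv²/r, so N = m(v²/r + g) and N/(mg) = v²/(rg) + 1 = (79.5)²/(570 × 9.8) + 1 = 1.131 + 1 = 2.131.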